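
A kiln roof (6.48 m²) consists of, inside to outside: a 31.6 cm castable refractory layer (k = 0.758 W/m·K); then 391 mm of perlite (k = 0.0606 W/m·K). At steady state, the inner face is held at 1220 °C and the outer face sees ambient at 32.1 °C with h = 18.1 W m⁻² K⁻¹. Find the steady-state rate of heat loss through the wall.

Series thermal resistances, inner to outer:
  R_castable refractory = L/(kA) = 0.316/(0.758·6.48) = 0.06433 K/W
  R_perlite = L/(kA) = 0.391/(0.0606·6.48) = 0.9957 K/W
  R_conv,out = 1/(hA) = 1/(18.1·6.48) = 0.008526 K/W
ΣR = 0.06433 + 0.9957 + 0.008526 = 1.069 K/W
Q = ΔT/ΣR = (1220 °C − 32.1 °C)/1.069 = 1110 W

Q = 1110 W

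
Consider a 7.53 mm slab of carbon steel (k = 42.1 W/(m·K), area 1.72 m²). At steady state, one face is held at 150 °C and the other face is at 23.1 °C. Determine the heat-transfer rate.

Q = 1.22×10^6 W

Q = kA·ΔT/L = 42.1 × 1.72 × |150 °C − 23.1 °C| / 0.00753 = 1.22×10^6 W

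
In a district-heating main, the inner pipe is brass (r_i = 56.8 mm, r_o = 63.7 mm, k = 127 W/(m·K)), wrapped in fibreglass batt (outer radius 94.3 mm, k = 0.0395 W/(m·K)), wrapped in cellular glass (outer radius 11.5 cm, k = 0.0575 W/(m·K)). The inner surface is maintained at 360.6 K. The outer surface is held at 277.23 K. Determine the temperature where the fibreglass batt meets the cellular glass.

Series thermal resistances, inner to outer:
  R'_brass = ln(0.0637/0.0568)/(2πk) = 0.1146/(2π·127) = 1.437×10^-4 m·K/W
  R'_fibreglass batt = ln(0.0943/0.0637)/(2πk) = 0.3923/(2π·0.0395) = 1.581 m·K/W
  R'_cellular glass = ln(0.115/0.0943)/(2πk) = 0.1985/(2π·0.0575) = 0.5493 m·K/W
ΣR = 1.437×10^-4 + 1.581 + 0.5493 = 2.130 m·K/W
Q' = ΔT/ΣR = (360.6 K − 277.23 K)/2.130 = 39.14 W/m
From the inner boundary to the fibreglass batt/cellular glass interface, ΣR_partial = 1.581 m·K/W.
T_interface = T_in − Q'·ΣR_partial = 360.6 K − (39.14)(1.581) = 298.7 K

T = 298.7 K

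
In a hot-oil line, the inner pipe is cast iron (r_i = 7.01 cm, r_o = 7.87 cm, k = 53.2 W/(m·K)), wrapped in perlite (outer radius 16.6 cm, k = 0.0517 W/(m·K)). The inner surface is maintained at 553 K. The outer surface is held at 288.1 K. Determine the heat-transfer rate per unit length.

Resistance network (inner→outer):
  R'_cast iron = ln(0.0787/0.0701)/(2πk) = 0.1157/(2π·53.2) = 3.462×10^-4 m·K/W
  R'_perlite = ln(0.166/0.0787)/(2πk) = 0.7463/(2π·0.0517) = 2.298 m·K/W
ΣR = 3.462×10^-4 + 2.298 = 2.298 m·K/W
Q' = ΔT/ΣR = (553 K − 288.1 K)/2.298 = 115 W/m

Q' = 115 W/m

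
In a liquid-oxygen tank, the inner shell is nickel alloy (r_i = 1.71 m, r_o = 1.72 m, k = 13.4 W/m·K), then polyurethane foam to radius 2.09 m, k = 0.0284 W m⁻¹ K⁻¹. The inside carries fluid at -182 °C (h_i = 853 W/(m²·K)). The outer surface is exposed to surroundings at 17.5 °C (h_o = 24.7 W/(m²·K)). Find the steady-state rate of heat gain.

Resistance network (inner→outer):
  R_conv,in = 1/(4πr²h) = 1/(4π·1.71²·853) = 3.190×10^-5 K/W
  R_nickel alloy = (1/1.71 − 1/1.72)/(4πk) = 0.003400/(4π·13.4) = 2.019×10^-5 K/W
  R_polyurethane foam = (1/1.72 − 1/2.09)/(4πk) = 0.1029/(4π·0.0284) = 0.2884 K/W
  R_conv,out = 1/(4πr²h) = 1/(4π·2.09²·24.7) = 7.376×10^-4 K/W
ΣR = 3.190×10^-5 + 2.019×10^-5 + 0.2884 + 7.376×10^-4 = 0.2892 K/W
Q = ΔT/ΣR = (-182 °C − 17.5 °C)/0.2892 = -690 W
(Negative Q ⇒ heat flows inward; heat gain = 690 W.)

Q = 690 W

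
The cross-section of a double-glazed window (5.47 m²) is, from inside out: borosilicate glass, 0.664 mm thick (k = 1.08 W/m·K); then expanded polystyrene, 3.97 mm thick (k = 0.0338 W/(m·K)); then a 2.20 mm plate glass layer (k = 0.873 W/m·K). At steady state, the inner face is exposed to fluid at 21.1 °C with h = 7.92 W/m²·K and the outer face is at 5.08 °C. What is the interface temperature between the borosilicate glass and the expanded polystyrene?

T = 12.9 °C

Treat each layer as a resistance in series:
  R_conv,in = 1/(hA) = 1/(7.92·5.47) = 0.02308 K/W
  R_borosilicate glass = L/(kA) = 6.64×10^-4/(1.08·5.47) = 1.124×10^-4 K/W
  R_expanded polystyrene = L/(kA) = 0.00397/(0.0338·5.47) = 0.02147 K/W
  R_plate glass = L/(kA) = 0.00220/(0.873·5.47) = 4.607×10^-4 K/W
ΣR = 0.02308 + 1.124×10^-4 + 0.02147 + 4.607×10^-4 = 0.04512 K/W
Q = ΔT/ΣR = (21.1 °C − 5.08 °C)/0.04512 = 355.1 W
From the inner boundary to the borosilicate glass/expanded polystyrene interface, ΣR_partial = 0.02319 K/W.
T_interface = T_in − Q·ΣR_partial = 21.1 °C − (355.1)(0.02319) = 12.9 °C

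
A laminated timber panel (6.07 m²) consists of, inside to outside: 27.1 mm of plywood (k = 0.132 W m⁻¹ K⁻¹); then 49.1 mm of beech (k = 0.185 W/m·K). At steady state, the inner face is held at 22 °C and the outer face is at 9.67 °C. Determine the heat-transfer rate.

Series thermal resistances, inner to outer:
  R_plywood = L/(kA) = 0.0271/(0.132·6.07) = 0.03382 K/W
  R_beech = L/(kA) = 0.0491/(0.185·6.07) = 0.04372 K/W
ΣR = 0.03382 + 0.04372 = 0.07754 K/W
Q = ΔT/ΣR = (22 °C − 9.67 °C)/0.07754 = 159 W

Q = 159 W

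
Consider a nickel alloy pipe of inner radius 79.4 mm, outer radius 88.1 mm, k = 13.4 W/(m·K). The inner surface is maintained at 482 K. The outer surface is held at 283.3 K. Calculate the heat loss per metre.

Q' = 161 kW/m

Q' = 2πk·ΔT/ln(r₂/r₁) = 2π × 13.4 × 198.7 / ln(0.0881/0.0794) = 1.61×10^5 W/m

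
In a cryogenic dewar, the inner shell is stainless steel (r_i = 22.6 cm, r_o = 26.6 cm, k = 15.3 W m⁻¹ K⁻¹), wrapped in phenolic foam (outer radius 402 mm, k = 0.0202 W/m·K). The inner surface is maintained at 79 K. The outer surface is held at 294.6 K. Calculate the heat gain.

Q = 43.0 W

Resistance network (inner→outer):
  R_stainless steel = (1/0.226 − 1/0.266)/(4πk) = 0.6654/(4π·15.3) = 0.003461 K/W
  R_phenolic foam = (1/0.266 − 1/0.402)/(4πk) = 1.272/(4π·0.0202) = 5.010 K/W
ΣR = 0.003461 + 5.010 = 5.013 K/W
Q = ΔT/ΣR = (79 K − 294.6 K)/5.013 = -43.0 W
(Negative Q ⇒ heat flows inward; heat gain = 43.0 W.)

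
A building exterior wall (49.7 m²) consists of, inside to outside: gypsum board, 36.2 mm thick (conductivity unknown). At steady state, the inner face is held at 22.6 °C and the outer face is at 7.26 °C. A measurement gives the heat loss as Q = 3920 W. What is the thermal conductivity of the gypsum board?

k = 0.186 W/m·K

ΣR = ΔT/Q = |22.6 − 7.26|/3920 = 0.003913 K/W
L/(kA) = 0.003913 ⇒ k = 0.0362/(0.003913·49.7) = 0.186 W/m·K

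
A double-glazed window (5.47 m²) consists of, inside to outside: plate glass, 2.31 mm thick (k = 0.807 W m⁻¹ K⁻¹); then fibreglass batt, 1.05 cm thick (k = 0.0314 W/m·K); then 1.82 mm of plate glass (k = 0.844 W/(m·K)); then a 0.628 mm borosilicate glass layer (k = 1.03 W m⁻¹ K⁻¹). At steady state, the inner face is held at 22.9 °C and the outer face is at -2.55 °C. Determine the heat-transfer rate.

Resistance network (inner→outer):
  R_plate glass = L/(kA) = 0.00231/(0.807·5.47) = 5.233×10^-4 K/W
  R_fibreglass batt = L/(kA) = 0.0105/(0.0314·5.47) = 0.06113 K/W
  R_plate glass = L/(kA) = 0.00182/(0.844·5.47) = 3.942×10^-4 K/W
  R_borosilicate glass = L/(kA) = 6.28×10^-4/(1.03·5.47) = 1.115×10^-4 K/W
ΣR = 5.233×10^-4 + 0.06113 + 3.942×10^-4 + 1.115×10^-4 = 0.06216 K/W
Q = ΔT/ΣR = (22.9 °C − -2.55 °C)/0.06216 = 409 W

Q = 409 W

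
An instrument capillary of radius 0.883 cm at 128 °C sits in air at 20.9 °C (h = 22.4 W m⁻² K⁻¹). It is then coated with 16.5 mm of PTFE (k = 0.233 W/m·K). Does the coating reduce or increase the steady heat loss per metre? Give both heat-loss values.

reduces: 133 → 107 W/m

Critical radius for a cylinder: r_cr = k/h = 0.0104 m = 1.04 cm.
Outer radius after coating: r₂ = 0.00883 + 0.0165 = 0.02533 m.
r₁ < r_cr < r₂: heat loss rises to a maximum at r_cr then falls. Whether the coating helps depends on whether Q(r₂) has dropped back below Q(r₁).
Bare: R = 1/(2πr₁h) = 0.8047 m·K/W; Q = 107.1/0.8047 = 133 W/m.
Coated: R = R_cond + R_conv = 1.000 m·K/W; Q = 107.1/1.000 = 107 W/m.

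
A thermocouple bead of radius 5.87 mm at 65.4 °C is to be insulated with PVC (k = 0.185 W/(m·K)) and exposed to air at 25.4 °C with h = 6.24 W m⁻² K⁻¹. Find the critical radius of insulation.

For a sphere, r_cr = 2k_ins/h = 2·0.185/6.24 = 0.0593 m = 5.93 cm

r_cr = 5.93 cm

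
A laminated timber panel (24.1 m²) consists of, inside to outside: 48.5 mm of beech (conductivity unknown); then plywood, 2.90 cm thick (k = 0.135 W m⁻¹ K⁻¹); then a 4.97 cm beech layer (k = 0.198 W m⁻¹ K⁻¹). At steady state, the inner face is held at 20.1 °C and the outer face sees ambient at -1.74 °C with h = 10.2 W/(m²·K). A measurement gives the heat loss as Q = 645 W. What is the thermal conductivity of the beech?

k = 0.192 W/m·K

ΣR = ΔT/Q = |20.1 − -1.74|/645 = 0.03386 K/W
Known resistances:
  R_plywood = L/(kA) = 0.0290/(0.135·24.1) = 0.008913 K/W
  R_beech = L/(kA) = 0.0497/(0.198·24.1) = 0.01042 K/W
  R_conv,out = 1/(hA) = 1/(10.2·24.1) = 0.004068 K/W
R_beech = ΣR − ΣR_known = 0.03386 − 0.02340 = 0.01046 K/W
L/(kA) = 0.01046 ⇒ k = 0.0485/(0.01046·24.1) = 0.192 W/m·K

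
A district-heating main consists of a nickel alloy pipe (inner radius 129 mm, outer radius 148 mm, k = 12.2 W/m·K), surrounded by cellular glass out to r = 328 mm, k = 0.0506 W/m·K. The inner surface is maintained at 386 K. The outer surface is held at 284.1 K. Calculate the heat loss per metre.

Q' = 40.7 W/m

Series thermal resistances, inner to outer:
  R'_nickel alloy = ln(0.148/0.129)/(2πk) = 0.1374/(2π·12.2) = 0.001792 m·K/W
  R'_cellular glass = ln(0.328/0.148)/(2πk) = 0.7958/(2π·0.0506) = 2.503 m·K/W
ΣR = 0.001792 + 2.503 = 2.505 m·K/W
Q' = ΔT/ΣR = (386 K − 284.1 K)/2.505 = 40.7 W/m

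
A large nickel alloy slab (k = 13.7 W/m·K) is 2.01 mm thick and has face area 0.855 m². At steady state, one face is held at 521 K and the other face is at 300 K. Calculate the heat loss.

Q = kA·ΔT/L = 13.7 × 0.855 × |521 K − 300 K| / 0.00201 = 1.29×10^6 W

Q = 1.29×10^6 W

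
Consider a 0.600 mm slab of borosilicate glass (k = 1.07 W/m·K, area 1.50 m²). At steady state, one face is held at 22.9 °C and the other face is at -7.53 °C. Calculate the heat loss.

Q = 81400 W

Q = kA·ΔT/L = 1.07 × 1.50 × |22.9 °C − -7.53 °C| / 6.00×10^-4 = 81400 W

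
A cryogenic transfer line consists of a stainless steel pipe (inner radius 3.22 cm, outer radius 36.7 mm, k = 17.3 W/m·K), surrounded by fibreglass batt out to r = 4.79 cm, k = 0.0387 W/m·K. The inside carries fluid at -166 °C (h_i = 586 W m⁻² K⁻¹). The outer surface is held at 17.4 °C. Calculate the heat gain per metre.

Series thermal resistances, inner to outer:
  R'_conv,in = 1/(2πr h) = 1/(2π·0.0322·586) = 0.008435 m·K/W
  R'_stainless steel = ln(0.0367/0.0322)/(2πk) = 0.1308/(2π·17.3) = 0.001203 m·K/W
  R'_fibreglass batt = ln(0.0479/0.0367)/(2πk) = 0.2663/(2π·0.0387) = 1.095 m·K/W
ΣR = 0.008435 + 0.001203 + 1.095 = 1.105 m·K/W
Q' = ΔT/ΣR = (-166 °C − 17.4 °C)/1.105 = -166 W/m
(Negative Q' ⇒ heat flows inward; heat gain = 166 W/m.)

Q' = 166 W/m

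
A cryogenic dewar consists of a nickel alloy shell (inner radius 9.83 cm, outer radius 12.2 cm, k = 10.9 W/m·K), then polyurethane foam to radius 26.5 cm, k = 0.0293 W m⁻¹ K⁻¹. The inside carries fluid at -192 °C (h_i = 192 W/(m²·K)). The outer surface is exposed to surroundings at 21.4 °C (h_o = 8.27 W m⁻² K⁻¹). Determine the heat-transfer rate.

Resistance network (inner→outer):
  R_conv,in = 1/(4πr²h) = 1/(4π·0.0983²·192) = 0.04289 K/W
  R_nickel alloy = (1/0.0983 − 1/0.122)/(4πk) = 1.976/(4π·10.9) = 0.01443 K/W
  R_polyurethane foam = (1/0.122 − 1/0.265)/(4πk) = 4.423/(4π·0.0293) = 12.01 K/W
  R_conv,out = 1/(4πr²h) = 1/(4π·0.265²·8.27) = 0.1370 K/W
ΣR = 0.04289 + 0.01443 + 12.01 + 0.1370 = 12.20 K/W
Q = ΔT/ΣR = (-192 °C − 21.4 °C)/12.20 = -17.5 W
(Negative Q ⇒ heat flows inward; heat gain = 17.5 W.)

Q = 17.5 W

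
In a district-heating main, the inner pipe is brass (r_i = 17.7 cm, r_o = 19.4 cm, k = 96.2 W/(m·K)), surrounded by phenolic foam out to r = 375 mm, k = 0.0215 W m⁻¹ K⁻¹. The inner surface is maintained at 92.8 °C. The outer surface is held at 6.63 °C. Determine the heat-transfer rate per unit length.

Q' = 17.7 W/m

Series thermal resistances, inner to outer:
  R'_brass = ln(0.194/0.177)/(2πk) = 0.09171/(2π·96.2) = 1.517×10^-4 m·K/W
  R'_phenolic foam = ln(0.375/0.194)/(2πk) = 0.6591/(2π·0.0215) = 4.879 m·K/W
ΣR = 1.517×10^-4 + 4.879 = 4.879 m·K/W
Q' = ΔT/ΣR = (92.8 °C − 6.63 °C)/4.879 = 17.7 W/m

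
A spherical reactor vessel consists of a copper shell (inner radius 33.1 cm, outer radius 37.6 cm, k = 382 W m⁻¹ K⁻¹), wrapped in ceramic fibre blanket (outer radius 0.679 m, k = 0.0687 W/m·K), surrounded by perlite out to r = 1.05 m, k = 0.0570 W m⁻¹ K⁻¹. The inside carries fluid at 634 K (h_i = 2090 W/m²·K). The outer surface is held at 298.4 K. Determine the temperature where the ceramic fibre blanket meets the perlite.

T = 414 K

Treat each layer as a resistance in series:
  R_conv,in = 1/(4πr²h) = 1/(4π·0.331²·2090) = 3.475×10^-4 K/W
  R_copper = (1/0.331 − 1/0.376)/(4πk) = 0.3616/(4π·382) = 7.532×10^-5 K/W
  R_ceramic fibre blanket = (1/0.376 − 1/0.679)/(4πk) = 1.187/(4π·0.0687) = 1.375 K/W
  R_perlite = (1/0.679 − 1/1.05)/(4πk) = 0.5204/(4π·0.0570) = 0.7265 K/W
ΣR = 3.475×10^-4 + 7.532×10^-5 + 1.375 + 0.7265 = 2.102 K/W
Q = ΔT/ΣR = (634 K − 298.4 K)/2.102 = 159.7 W
From the inner boundary to the ceramic fibre blanket/perlite interface, ΣR_partial = 1.375 K/W.
T_interface = T_in − Q·ΣR_partial = 634 K − (159.7)(1.375) = 414 K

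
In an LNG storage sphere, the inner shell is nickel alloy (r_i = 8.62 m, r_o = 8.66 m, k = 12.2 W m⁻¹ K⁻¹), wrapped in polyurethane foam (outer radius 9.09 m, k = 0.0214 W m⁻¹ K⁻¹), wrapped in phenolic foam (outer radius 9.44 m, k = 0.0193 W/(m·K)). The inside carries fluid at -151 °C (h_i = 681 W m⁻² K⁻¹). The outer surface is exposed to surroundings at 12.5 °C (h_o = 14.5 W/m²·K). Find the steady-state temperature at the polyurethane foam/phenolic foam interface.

Resistance network (inner→outer):
  R_conv,in = 1/(4πr²h) = 1/(4π·8.62²·681) = 1.573×10^-6 K/W
  R_nickel alloy = (1/8.62 − 1/8.66)/(4πk) = 5.358×10^-4/(4π·12.2) = 3.495×10^-6 K/W
  R_polyurethane foam = (1/8.66 − 1/9.09)/(4πk) = 0.005462/(4π·0.0214) = 0.02031 K/W
  R_phenolic foam = (1/9.09 − 1/9.44)/(4πk) = 0.004079/(4π·0.0193) = 0.01682 K/W
  R_conv,out = 1/(4πr²h) = 1/(4π·9.44²·14.5) = 6.159×10^-5 K/W
ΣR = 1.573×10^-6 + 3.495×10^-6 + 0.02031 + 0.01682 + 6.159×10^-5 = 0.03720 K/W
Q = ΔT/ΣR = (-151 °C − 12.5 °C)/0.03720 = -4395 W
From the inner boundary to the polyurethane foam/phenolic foam interface, ΣR_partial = 0.02032 K/W.
T_interface = T_in − Q·ΣR_partial = -151 °C − (-4395)(0.02032) = -61.7 °C

T = -61.7 °C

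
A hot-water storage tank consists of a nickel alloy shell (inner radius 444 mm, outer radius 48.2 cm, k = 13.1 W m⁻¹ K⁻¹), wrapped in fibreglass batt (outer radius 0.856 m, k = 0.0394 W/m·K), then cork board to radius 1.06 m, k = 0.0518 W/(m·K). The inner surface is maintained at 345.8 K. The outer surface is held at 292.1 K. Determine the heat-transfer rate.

Q = 24.7 W

Resistance network (inner→outer):
  R_nickel alloy = (1/0.444 − 1/0.482)/(4πk) = 0.1776/(4π·13.1) = 0.001079 K/W
  R_fibreglass batt = (1/0.482 − 1/0.856)/(4πk) = 0.9065/(4π·0.0394) = 1.831 K/W
  R_cork board = (1/0.856 − 1/1.06)/(4πk) = 0.2248/(4π·0.0518) = 0.3454 K/W
ΣR = 0.001079 + 1.831 + 0.3454 = 2.177 K/W
Q = ΔT/ΣR = (345.8 K − 292.1 K)/2.177 = 24.7 W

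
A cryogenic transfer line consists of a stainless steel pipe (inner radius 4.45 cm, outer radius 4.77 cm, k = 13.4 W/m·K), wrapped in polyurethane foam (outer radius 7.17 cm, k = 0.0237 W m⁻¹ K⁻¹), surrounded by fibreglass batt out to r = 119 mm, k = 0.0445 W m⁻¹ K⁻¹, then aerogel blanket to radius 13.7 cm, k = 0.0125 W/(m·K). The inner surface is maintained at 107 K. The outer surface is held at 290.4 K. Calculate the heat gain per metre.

Resistance network (inner→outer):
  R'_stainless steel = ln(0.0477/0.0445)/(2πk) = 0.06944/(2π·13.4) = 8.248×10^-4 m·K/W
  R'_polyurethane foam = ln(0.0717/0.0477)/(2πk) = 0.4076/(2π·0.0237) = 2.737 m·K/W
  R'_fibreglass batt = ln(0.119/0.0717)/(2πk) = 0.5066/(2π·0.0445) = 1.812 m·K/W
  R'_aerogel blanket = ln(0.137/0.119)/(2πk) = 0.1409/(2π·0.0125) = 1.793 m·K/W
ΣR = 8.248×10^-4 + 2.737 + 1.812 + 1.793 = 6.343 m·K/W
Q' = ΔT/ΣR = (107 K − 290.4 K)/6.343 = -28.9 W/m
(Negative Q' ⇒ heat flows inward; heat gain = 28.9 W/m.)

Q' = 28.9 W/m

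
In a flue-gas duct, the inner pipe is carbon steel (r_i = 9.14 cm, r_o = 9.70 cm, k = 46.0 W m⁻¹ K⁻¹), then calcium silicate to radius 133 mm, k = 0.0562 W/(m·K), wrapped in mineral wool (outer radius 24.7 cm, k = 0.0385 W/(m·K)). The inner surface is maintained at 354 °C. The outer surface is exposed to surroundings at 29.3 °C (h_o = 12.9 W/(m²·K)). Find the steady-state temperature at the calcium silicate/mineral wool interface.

T = 271 °C

Treat each layer as a resistance in series:
  R'_carbon steel = ln(0.0970/0.0914)/(2πk) = 0.05947/(2π·46.0) = 2.057×10^-4 m·K/W
  R'_calcium silicate = ln(0.133/0.0970)/(2πk) = 0.3156/(2π·0.0562) = 0.8939 m·K/W
  R'_mineral wool = ln(0.247/0.133)/(2πk) = 0.6190/(2π·0.0385) = 2.559 m·K/W
  R'_conv,out = 1/(2πr h) = 1/(2π·0.247·12.9) = 0.04995 m·K/W
ΣR = 2.057×10^-4 + 0.8939 + 2.559 + 0.04995 = 3.503 m·K/W
Q' = ΔT/ΣR = (354 °C − 29.3 °C)/3.503 = 92.69 W/m
From the inner boundary to the calcium silicate/mineral wool interface, ΣR_partial = 0.8941 m·K/W.
T_interface = T_in − Q'·ΣR_partial = 354 °C − (92.69)(0.8941) = 271 °C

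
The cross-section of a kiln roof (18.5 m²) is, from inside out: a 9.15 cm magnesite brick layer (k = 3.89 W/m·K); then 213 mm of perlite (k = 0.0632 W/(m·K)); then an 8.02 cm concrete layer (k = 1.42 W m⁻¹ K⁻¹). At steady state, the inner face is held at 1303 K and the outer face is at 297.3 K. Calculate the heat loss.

Q = 5.39 kW

Resistance network (inner→outer):
  R_magnesite brick = L/(kA) = 0.0915/(3.89·18.5) = 0.001271 K/W
  R_perlite = L/(kA) = 0.213/(0.0632·18.5) = 0.1822 K/W
  R_concrete = L/(kA) = 0.0802/(1.42·18.5) = 0.003053 K/W
ΣR = 0.001271 + 0.1822 + 0.003053 = 0.1865 K/W
Q = ΔT/ΣR = (1303 K − 297.3 K)/0.1865 = 5390 W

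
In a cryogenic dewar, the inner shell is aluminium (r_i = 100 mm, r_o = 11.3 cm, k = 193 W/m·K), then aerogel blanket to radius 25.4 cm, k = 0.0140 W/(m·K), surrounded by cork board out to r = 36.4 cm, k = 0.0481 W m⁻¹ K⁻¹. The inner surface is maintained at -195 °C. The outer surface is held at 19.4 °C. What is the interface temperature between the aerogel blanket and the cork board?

T = 5.3 °C

Treat each layer as a resistance in series:
  R_aluminium = (1/0.100 − 1/0.113)/(4πk) = 1.150/(4π·193) = 4.743×10^-4 K/W
  R_aerogel blanket = (1/0.113 − 1/0.254)/(4πk) = 4.913/(4π·0.0140) = 27.92 K/W
  R_cork board = (1/0.254 − 1/0.364)/(4πk) = 1.190/(4π·0.0481) = 1.968 K/W
ΣR = 4.743×10^-4 + 27.92 + 1.968 = 29.89 K/W
Q = ΔT/ΣR = (-195 °C − 19.4 °C)/29.89 = -7.173 W
From the inner boundary to the aerogel blanket/cork board interface, ΣR_partial = 27.92 K/W.
T_interface = T_in − Q·ΣR_partial = -195 °C − (-7.173)(27.92) = 5.3 °C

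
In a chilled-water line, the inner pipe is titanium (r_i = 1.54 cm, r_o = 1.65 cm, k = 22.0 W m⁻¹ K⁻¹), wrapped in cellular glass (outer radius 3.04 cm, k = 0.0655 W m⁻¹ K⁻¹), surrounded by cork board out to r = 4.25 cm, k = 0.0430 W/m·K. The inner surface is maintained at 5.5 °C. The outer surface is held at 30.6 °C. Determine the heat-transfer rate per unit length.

Treat each layer as a resistance in series:
  R'_titanium = ln(0.0165/0.0154)/(2πk) = 0.06899/(2π·22.0) = 4.991×10^-4 m·K/W
  R'_cellular glass = ln(0.0304/0.0165)/(2πk) = 0.6111/(2π·0.0655) = 1.485 m·K/W
  R'_cork board = ln(0.0425/0.0304)/(2πk) = 0.3351/(2π·0.0430) = 1.240 m·K/W
ΣR = 4.991×10^-4 + 1.485 + 1.240 = 2.725 m·K/W
Q' = ΔT/ΣR = (5.5 °C − 30.6 °C)/2.725 = -9.21 W/m
(Negative Q' ⇒ heat flows inward; heat gain = 9.21 W/m.)

Q' = 9.21 W/m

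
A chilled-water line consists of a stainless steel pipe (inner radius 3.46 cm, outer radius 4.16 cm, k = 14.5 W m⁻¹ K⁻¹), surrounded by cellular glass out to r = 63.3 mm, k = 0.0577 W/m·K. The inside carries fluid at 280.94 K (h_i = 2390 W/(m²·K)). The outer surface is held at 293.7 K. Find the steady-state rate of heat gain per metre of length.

Series thermal resistances, inner to outer:
  R'_conv,in = 1/(2πr h) = 1/(2π·0.0346·2390) = 0.001925 m·K/W
  R'_stainless steel = ln(0.0416/0.0346)/(2πk) = 0.1842/(2π·14.5) = 0.002022 m·K/W
  R'_cellular glass = ln(0.0633/0.0416)/(2πk) = 0.4198/(2π·0.0577) = 1.158 m·K/W
ΣR = 0.001925 + 0.002022 + 1.158 = 1.162 m·K/W
Q' = ΔT/ΣR = (280.94 K − 293.7 K)/1.162 = -11.0 W/m
(Negative Q' ⇒ heat flows inward; heat gain = 11.0 W/m.)

Q' = 11.0 W/m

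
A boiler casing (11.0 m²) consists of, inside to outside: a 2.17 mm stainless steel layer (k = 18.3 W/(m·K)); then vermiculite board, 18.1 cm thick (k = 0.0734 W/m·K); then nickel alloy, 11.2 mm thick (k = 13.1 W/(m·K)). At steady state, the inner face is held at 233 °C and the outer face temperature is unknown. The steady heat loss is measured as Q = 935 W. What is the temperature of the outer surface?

Sum the resistances:
  R_stainless steel = L/(kA) = 0.00217/(18.3·11.0) = 1.078×10^-5 K/W
  R_vermiculite board = L/(kA) = 0.181/(0.0734·11.0) = 0.2242 K/W
  R_nickel alloy = L/(kA) = 0.0112/(13.1·11.0) = 7.772×10^-5 K/W
ΣR = 0.2243 K/W
ΔT = Q·ΣR = 935 × 0.2243 = 209.7 K
Heat flows outward, so T_out = T_in − ΔT = 233 − 209.7 = 23.3 °C

T_out = 23.3 °C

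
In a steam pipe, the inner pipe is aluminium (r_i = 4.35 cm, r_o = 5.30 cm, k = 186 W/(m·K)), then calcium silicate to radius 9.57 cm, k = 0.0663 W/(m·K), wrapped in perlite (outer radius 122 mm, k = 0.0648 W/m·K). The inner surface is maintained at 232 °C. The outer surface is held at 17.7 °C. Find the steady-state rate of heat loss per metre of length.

Q' = 106 W/m

Treat each layer as a resistance in series:
  R'_aluminium = ln(0.0530/0.0435)/(2πk) = 0.1975/(2π·186) = 1.690×10^-4 m·K/W
  R'_calcium silicate = ln(0.0957/0.0530)/(2πk) = 0.5909/(2π·0.0663) = 1.419 m·K/W
  R'_perlite = ln(0.122/0.0957)/(2πk) = 0.2428/(2π·0.0648) = 0.5963 m·K/W
ΣR = 1.690×10^-4 + 1.419 + 0.5963 = 2.015 m·K/W
Q' = ΔT/ΣR = (232 °C − 17.7 °C)/2.015 = 106 W/m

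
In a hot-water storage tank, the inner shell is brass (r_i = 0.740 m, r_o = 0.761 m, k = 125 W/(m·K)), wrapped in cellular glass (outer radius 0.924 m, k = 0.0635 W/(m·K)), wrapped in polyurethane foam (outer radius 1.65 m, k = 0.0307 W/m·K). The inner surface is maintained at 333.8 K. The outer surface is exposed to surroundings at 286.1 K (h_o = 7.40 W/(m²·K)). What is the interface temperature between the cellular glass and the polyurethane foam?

Resistance network (inner→outer):
  R_brass = (1/0.740 − 1/0.761)/(4πk) = 0.03729/(4π·125) = 2.374×10^-5 K/W
  R_cellular glass = (1/0.761 − 1/0.924)/(4πk) = 0.2318/(4π·0.0635) = 0.2905 K/W
  R_polyurethane foam = (1/0.924 − 1/1.65)/(4πk) = 0.4762/(4π·0.0307) = 1.234 K/W
  R_conv,out = 1/(4πr²h) = 1/(4π·1.65²·7.40) = 0.003950 K/W
ΣR = 2.374×10^-5 + 0.2905 + 1.234 + 0.003950 = 1.528 K/W
Q = ΔT/ΣR = (333.8 K − 286.1 K)/1.528 = 31.22 W
From the inner boundary to the cellular glass/polyurethane foam interface, ΣR_partial = 0.2905 K/W.
T_interface = T_in − Q·ΣR_partial = 333.8 K − (31.22)(0.2905) = 324.7 K

T = 324.7 K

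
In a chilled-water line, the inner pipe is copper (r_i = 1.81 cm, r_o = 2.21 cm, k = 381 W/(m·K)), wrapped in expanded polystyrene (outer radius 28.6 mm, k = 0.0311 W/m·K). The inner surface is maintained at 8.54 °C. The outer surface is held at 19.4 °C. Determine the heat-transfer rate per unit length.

Q' = 8.23 W/m

Treat each layer as a resistance in series:
  R'_copper = ln(0.0221/0.0181)/(2πk) = 0.1997/(2π·381) = 8.341×10^-5 m·K/W
  R'_expanded polystyrene = ln(0.0286/0.0221)/(2πk) = 0.2578/(2π·0.0311) = 1.319 m·K/W
ΣR = 8.341×10^-5 + 1.319 = 1.319 m·K/W
Q' = ΔT/ΣR = (8.54 °C − 19.4 °C)/1.319 = -8.23 W/m
(Negative Q' ⇒ heat flows inward; heat gain = 8.23 W/m.)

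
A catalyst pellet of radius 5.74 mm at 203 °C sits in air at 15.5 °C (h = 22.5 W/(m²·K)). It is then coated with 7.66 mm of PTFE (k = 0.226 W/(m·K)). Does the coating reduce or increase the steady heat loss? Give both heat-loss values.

increases: 1.75 → 3.42 W

Critical radius for a sphere: r_cr = 2k/h = 0.0201 m = 2.01 cm.
Outer radius after coating: r₂ = 0.00574 + 0.00766 = 0.01340 m.
Since r₁ < r_cr and r₂ ≤ r_cr, the coating moves toward the maximum at r_cr — heat loss rises.
Bare: R = 1/(4πr₁²h) = 107.3 K/W; Q = 187.5/107.3 = 1.75 W.
Coated: R = R_cond + R_conv = 54.76 K/W; Q = 187.5/54.76 = 3.42 W.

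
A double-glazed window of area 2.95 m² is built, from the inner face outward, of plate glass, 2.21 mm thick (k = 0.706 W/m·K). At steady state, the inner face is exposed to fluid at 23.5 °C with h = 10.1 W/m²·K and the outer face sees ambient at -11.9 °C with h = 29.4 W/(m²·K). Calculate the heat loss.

Treat each layer as a resistance in series:
  R_conv,in = 1/(hA) = 1/(10.1·2.95) = 0.03356 K/W
  R_plate glass = L/(kA) = 0.00221/(0.706·2.95) = 0.001061 K/W
  R_conv,out = 1/(hA) = 1/(29.4·2.95) = 0.01153 K/W
ΣR = 0.03356 + 0.001061 + 0.01153 = 0.04615 K/W
Q = ΔT/ΣR = (23.5 °C − -11.9 °C)/0.04615 = 767 W

Q = 767 W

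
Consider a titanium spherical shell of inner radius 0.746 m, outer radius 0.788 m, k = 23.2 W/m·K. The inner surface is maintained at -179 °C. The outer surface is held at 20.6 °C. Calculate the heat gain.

Q = 4πk·ΔT/(1/r₁ − 1/r₂) = 4π × 23.2 × 199.6 / (1/0.746 − 1/0.788) = 8.14×10^5 W

Q = 8.14×10^5 W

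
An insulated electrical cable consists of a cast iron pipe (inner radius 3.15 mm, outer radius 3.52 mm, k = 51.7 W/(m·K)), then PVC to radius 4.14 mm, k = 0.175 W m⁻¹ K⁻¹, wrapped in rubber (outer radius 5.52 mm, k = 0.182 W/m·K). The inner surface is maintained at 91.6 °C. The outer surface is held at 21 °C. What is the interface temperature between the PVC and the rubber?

T = 65.5 °C

Treat each layer as a resistance in series:
  R'_cast iron = ln(0.00352/0.00315)/(2πk) = 0.1111/(2π·51.7) = 3.419×10^-4 m·K/W
  R'_PVC = ln(0.00414/0.00352)/(2πk) = 0.1622/(2π·0.175) = 0.1475 m·K/W
  R'_rubber = ln(0.00552/0.00414)/(2πk) = 0.2877/(2π·0.182) = 0.2516 m·K/W
ΣR = 3.419×10^-4 + 0.1475 + 0.2516 = 0.3994 m·K/W
Q' = ΔT/ΣR = (91.6 °C − 21 °C)/0.3994 = 176.8 W/m
From the inner boundary to the PVC/rubber interface, ΣR_partial = 0.1478 m·K/W.
T_interface = T_in − Q'·ΣR_partial = 91.6 °C − (176.8)(0.1478) = 65.5 °C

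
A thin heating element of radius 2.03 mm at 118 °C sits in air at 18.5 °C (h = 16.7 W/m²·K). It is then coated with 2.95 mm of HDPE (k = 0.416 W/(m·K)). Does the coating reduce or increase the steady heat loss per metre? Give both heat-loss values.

increases: 21.2 → 44.1 W/m

Critical radius for a cylinder: r_cr = k/h = 0.0249 m = 2.49 cm.
Outer radius after coating: r₂ = 0.00203 + 0.00295 = 0.00498 m.
Since r₁ < r_cr and r₂ ≤ r_cr, the coating moves toward the maximum at r_cr — heat loss rises.
Bare: R = 1/(2πr₁h) = 4.695 m·K/W; Q = 99.5/4.695 = 21.2 W/m.
Coated: R = R_cond + R_conv = 2.257 m·K/W; Q = 99.5/2.257 = 44.1 W/m.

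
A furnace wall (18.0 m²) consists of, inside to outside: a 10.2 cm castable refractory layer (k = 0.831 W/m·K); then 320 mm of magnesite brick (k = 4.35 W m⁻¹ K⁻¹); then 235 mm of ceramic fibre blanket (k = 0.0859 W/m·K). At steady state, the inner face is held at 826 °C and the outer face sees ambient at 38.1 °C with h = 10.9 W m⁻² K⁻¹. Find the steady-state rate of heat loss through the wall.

Q = 4690 W

Treat each layer as a resistance in series:
  R_castable refractory = L/(kA) = 0.102/(0.831·18.0) = 0.006819 K/W
  R_magnesite brick = L/(kA) = 0.320/(4.35·18.0) = 0.004087 K/W
  R_ceramic fibre blanket = L/(kA) = 0.235/(0.0859·18.0) = 0.1520 K/W
  R_conv,out = 1/(hA) = 1/(10.9·18.0) = 0.005097 K/W
ΣR = 0.006819 + 0.004087 + 0.1520 + 0.005097 = 0.1680 K/W
Q = ΔT/ΣR = (826 °C − 38.1 °C)/0.1680 = 4690 W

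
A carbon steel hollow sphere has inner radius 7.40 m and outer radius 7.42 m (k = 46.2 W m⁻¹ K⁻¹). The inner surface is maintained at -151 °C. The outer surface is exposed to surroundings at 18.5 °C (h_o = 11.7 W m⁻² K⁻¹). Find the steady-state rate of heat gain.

Series thermal resistances, inner to outer:
  R_carbon steel = (1/7.40 − 1/7.42)/(4πk) = 3.642×10^-4/(4π·46.2) = 6.274×10^-7 K/W
  R_conv,out = 1/(4πr²h) = 1/(4π·7.42²·11.7) = 1.235×10^-4 K/W
ΣR = 6.274×10^-7 + 1.235×10^-4 = 1.241×10^-4 K/W
Q = ΔT/ΣR = (-151 °C − 18.5 °C)/1.241×10^-4 = -1.37×10^6 W
(Negative Q ⇒ heat flows inward; heat gain = 1.37×10^6 W.)

Q = 1.37×10^6 W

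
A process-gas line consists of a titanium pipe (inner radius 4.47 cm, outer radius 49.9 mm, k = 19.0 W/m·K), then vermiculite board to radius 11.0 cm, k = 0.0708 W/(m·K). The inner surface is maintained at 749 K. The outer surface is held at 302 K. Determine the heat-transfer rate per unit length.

Q' = 251 W/m

Treat each layer as a resistance in series:
  R'_titanium = ln(0.0499/0.0447)/(2πk) = 0.1100/(2π·19.0) = 9.218×10^-4 m·K/W
  R'_vermiculite board = ln(0.110/0.0499)/(2πk) = 0.7905/(2π·0.0708) = 1.777 m·K/W
ΣR = 9.218×10^-4 + 1.777 = 1.778 m·K/W
Q' = ΔT/ΣR = (749 K − 302 K)/1.778 = 251 W/m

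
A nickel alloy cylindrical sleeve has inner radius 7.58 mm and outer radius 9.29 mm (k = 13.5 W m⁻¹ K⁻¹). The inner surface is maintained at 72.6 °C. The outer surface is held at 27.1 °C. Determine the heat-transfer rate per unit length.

Q' = 2πk·ΔT/ln(r₂/r₁) = 2π × 13.5 × 45.5 / ln(0.00929/0.00758) = 19000 W/m

Q' = 19.0 kW/m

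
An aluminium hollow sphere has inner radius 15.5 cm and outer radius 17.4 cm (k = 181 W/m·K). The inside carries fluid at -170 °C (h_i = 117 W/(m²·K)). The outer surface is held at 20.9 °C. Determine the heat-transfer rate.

Q = 6.67 kW

Resistance network (inner→outer):
  R_conv,in = 1/(4πr²h) = 1/(4π·0.155²·117) = 0.02831 K/W
  R_aluminium = (1/0.155 − 1/0.174)/(4πk) = 0.7045/(4π·181) = 3.097×10^-4 K/W
ΣR = 0.02831 + 3.097×10^-4 = 0.02862 K/W
Q = ΔT/ΣR = (-170 °C − 20.9 °C)/0.02862 = -6670 W
(Negative Q ⇒ heat flows inward; heat gain = 6670 W.)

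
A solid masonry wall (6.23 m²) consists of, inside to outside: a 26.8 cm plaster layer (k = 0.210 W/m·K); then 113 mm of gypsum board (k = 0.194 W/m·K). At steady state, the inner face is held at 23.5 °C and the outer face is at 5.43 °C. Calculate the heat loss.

Resistance network (inner→outer):
  R_plaster = L/(kA) = 0.268/(0.210·6.23) = 0.2048 K/W
  R_gypsum board = L/(kA) = 0.113/(0.194·6.23) = 0.09350 K/W
ΣR = 0.2048 + 0.09350 = 0.2983 K/W
Q = ΔT/ΣR = (23.5 °C − 5.43 °C)/0.2983 = 60.6 W

Q = 60.6 W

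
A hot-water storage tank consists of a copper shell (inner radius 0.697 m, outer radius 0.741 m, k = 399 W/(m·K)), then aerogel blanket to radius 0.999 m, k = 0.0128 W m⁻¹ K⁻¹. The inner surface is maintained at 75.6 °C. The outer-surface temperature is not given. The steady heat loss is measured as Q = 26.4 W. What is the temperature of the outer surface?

Series resistances:
  R_copper = (1/0.697 − 1/0.741)/(4πk) = 0.08519/(4π·399) = 1.699×10^-5 K/W
  R_aerogel blanket = (1/0.741 − 1/0.999)/(4πk) = 0.3485/(4π·0.0128) = 2.167 K/W
ΣR = 2.167 K/W
ΔT = Q·ΣR = 26.4 × 2.167 = 57.21 K
Heat flows outward, so T_out = T_in − ΔT = 75.6 − 57.21 = 18.4 °C

T_out = 18.4 °C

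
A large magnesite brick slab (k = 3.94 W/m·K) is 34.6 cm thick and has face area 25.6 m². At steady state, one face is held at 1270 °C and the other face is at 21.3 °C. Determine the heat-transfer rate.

Q = kA·ΔT/L = 3.94 × 25.6 × |1270 °C − 21.3 °C| / 0.346 = 3.64×10^5 W

Q = 3.64×10^5 W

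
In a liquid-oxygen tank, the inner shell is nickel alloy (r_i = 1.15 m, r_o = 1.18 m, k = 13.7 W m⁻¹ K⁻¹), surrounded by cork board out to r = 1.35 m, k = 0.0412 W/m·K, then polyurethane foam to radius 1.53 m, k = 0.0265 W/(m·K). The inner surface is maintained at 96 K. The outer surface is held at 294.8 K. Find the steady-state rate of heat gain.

Series thermal resistances, inner to outer:
  R_nickel alloy = (1/1.15 − 1/1.18)/(4πk) = 0.02211/(4π·13.7) = 1.284×10^-4 K/W
  R_cork board = (1/1.18 − 1/1.35)/(4πk) = 0.1067/(4π·0.0412) = 0.2061 K/W
  R_polyurethane foam = (1/1.35 − 1/1.53)/(4πk) = 0.08715/(4π·0.0265) = 0.2617 K/W
ΣR = 1.284×10^-4 + 0.2061 + 0.2617 = 0.4679 K/W
Q = ΔT/ΣR = (96 K − 294.8 K)/0.4679 = -425 W
(Negative Q ⇒ heat flows inward; heat gain = 425 W.)

Q = 425 W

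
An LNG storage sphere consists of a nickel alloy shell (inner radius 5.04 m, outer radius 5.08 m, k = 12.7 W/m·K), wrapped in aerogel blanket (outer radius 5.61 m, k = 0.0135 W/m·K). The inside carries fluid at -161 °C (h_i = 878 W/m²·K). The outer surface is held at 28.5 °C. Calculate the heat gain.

Resistance network (inner→outer):
  R_conv,in = 1/(4πr²h) = 1/(4π·5.04²·878) = 3.568×10^-6 K/W
  R_nickel alloy = (1/5.04 − 1/5.08)/(4πk) = 0.001562/(4π·12.7) = 9.789×10^-6 K/W
  R_aerogel blanket = (1/5.08 − 1/5.61)/(4πk) = 0.01860/(4π·0.0135) = 0.1096 K/W
ΣR = 3.568×10^-6 + 9.789×10^-6 + 0.1096 = 0.1096 K/W
Q = ΔT/ΣR = (-161 °C − 28.5 °C)/0.1096 = -1730 W
(Negative Q ⇒ heat flows inward; heat gain = 1730 W.)

Q = 1730 W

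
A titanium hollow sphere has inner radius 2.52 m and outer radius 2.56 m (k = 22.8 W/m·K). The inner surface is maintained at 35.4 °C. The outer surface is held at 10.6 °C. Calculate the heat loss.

Q = 4πk·ΔT/(1/r₁ − 1/r₂) = 4π × 22.8 × 24.8 / (1/2.52 − 1/2.56) = 1.15×10^6 W

Q = 1150 kW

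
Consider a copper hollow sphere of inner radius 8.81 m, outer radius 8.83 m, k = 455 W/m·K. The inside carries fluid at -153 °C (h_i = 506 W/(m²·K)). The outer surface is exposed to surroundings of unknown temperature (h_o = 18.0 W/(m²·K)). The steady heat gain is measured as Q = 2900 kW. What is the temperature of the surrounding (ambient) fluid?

Sum the resistances:
  R_conv,in = 1/(4πr²h) = 1/(4π·8.81²·506) = 2.026×10^-6 K/W
  R_copper = (1/8.81 − 1/8.83)/(4πk) = 2.571×10^-4/(4π·455) = 4.496×10^-8 K/W
  R_conv,out = 1/(4πr²h) = 1/(4π·8.83²·18.0) = 5.670×10^-5 K/W
ΣR = 5.877×10^-5 K/W
ΔT = Q·ΣR = 2.90×10^6 × 5.877×10^-5 = 170.4 K
Heat flows inward, so T_out = T_in + ΔT = -153 + 170.4 = 17.4 °C

T_out = 17.4 °C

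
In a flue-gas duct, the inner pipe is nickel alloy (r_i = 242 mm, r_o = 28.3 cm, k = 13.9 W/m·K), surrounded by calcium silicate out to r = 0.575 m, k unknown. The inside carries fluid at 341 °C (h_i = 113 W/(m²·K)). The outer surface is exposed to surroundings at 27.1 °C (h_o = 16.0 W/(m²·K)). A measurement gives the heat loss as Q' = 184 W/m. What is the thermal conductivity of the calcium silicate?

ΣR = ΔT/Q' = |341 − 27.1|/184 = 1.706 m·K/W
Known resistances:
  R'_conv,in = 1/(2πr h) = 1/(2π·0.242·113) = 0.005820 m·K/W
  R'_nickel alloy = ln(0.283/0.242)/(2πk) = 0.1565/(2π·13.9) = 0.001792 m·K/W
  R'_conv,out = 1/(2πr h) = 1/(2π·0.575·16.0) = 0.01730 m·K/W
R_calcium silicate = ΣR − ΣR_known = 1.706 − 0.02491 = 1.681 m·K/W
ln(r₂/r₁)/(2πk) = 1.681 ⇒ k = 0.7089/(2π·1.681) = 0.0671 W/m·K

k = 0.0671 W/m·K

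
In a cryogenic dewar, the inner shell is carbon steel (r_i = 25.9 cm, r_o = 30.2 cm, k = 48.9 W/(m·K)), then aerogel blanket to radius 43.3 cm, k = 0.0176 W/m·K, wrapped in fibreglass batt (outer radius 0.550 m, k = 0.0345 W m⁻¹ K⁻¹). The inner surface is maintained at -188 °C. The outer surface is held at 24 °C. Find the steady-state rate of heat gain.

Resistance network (inner→outer):
  R_carbon steel = (1/0.259 − 1/0.302)/(4πk) = 0.5497/(4π·48.9) = 8.946×10^-4 K/W
  R_aerogel blanket = (1/0.302 − 1/0.433)/(4πk) = 1.002/(4π·0.0176) = 4.530 K/W
  R_fibreglass batt = (1/0.433 − 1/0.550)/(4πk) = 0.4913/(4π·0.0345) = 1.133 K/W
ΣR = 8.946×10^-4 + 4.530 + 1.133 = 5.664 K/W
Q = ΔT/ΣR = (-188 °C − 24 °C)/5.664 = -37.4 W
(Negative Q ⇒ heat flows inward; heat gain = 37.4 W.)

Q = 37.4 W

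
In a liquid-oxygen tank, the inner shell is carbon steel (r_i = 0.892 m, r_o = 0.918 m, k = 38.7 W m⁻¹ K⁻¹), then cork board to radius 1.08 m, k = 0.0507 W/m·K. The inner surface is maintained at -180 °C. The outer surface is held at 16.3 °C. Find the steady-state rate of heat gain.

Q = 765 W

Treat each layer as a resistance in series:
  R_carbon steel = (1/0.892 − 1/0.918)/(4πk) = 0.03175/(4π·38.7) = 6.529×10^-5 K/W
  R_cork board = (1/0.918 − 1/1.08)/(4πk) = 0.1634/(4π·0.0507) = 0.2565 K/W
ΣR = 6.529×10^-5 + 0.2565 = 0.2566 K/W
Q = ΔT/ΣR = (-180 °C − 16.3 °C)/0.2566 = -765 W
(Negative Q ⇒ heat flows inward; heat gain = 765 W.)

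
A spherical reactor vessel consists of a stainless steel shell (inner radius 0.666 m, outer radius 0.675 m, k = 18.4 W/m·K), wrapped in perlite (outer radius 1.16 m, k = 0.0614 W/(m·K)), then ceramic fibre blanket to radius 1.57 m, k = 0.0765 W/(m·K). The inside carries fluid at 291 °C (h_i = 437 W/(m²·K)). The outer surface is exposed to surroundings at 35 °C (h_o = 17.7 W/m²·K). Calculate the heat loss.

Q = 246 W

Resistance network (inner→outer):
  R_conv,in = 1/(4πr²h) = 1/(4π·0.666²·437) = 4.105×10^-4 K/W
  R_stainless steel = (1/0.666 − 1/0.675)/(4πk) = 0.02002/(4π·18.4) = 8.658×10^-5 K/W
  R_perlite = (1/0.675 − 1/1.16)/(4πk) = 0.6194/(4π·0.0614) = 0.8028 K/W
  R_ceramic fibre blanket = (1/1.16 − 1/1.57)/(4πk) = 0.2251/(4π·0.0765) = 0.2342 K/W
  R_conv,out = 1/(4πr²h) = 1/(4π·1.57²·17.7) = 0.001824 K/W
ΣR = 4.105×10^-4 + 8.658×10^-5 + 0.8028 + 0.2342 + 0.001824 = 1.039 K/W
Q = ΔT/ΣR = (291 °C − 35 °C)/1.039 = 246 W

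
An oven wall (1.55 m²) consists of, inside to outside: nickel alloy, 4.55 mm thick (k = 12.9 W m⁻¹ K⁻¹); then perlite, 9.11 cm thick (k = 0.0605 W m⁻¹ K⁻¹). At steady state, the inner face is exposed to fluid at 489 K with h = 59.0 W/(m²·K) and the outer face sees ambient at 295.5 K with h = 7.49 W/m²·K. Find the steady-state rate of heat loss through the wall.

Q = 181 W

Series thermal resistances, inner to outer:
  R_conv,in = 1/(hA) = 1/(59.0·1.55) = 0.01093 K/W
  R_nickel alloy = L/(kA) = 0.00455/(12.9·1.55) = 2.276×10^-4 K/W
  R_perlite = L/(kA) = 0.0911/(0.0605·1.55) = 0.9715 K/W
  R_conv,out = 1/(hA) = 1/(7.49·1.55) = 0.08614 K/W
ΣR = 0.01093 + 2.276×10^-4 + 0.9715 + 0.08614 = 1.069 K/W
Q = ΔT/ΣR = (489 K − 295.5 K)/1.069 = 181 W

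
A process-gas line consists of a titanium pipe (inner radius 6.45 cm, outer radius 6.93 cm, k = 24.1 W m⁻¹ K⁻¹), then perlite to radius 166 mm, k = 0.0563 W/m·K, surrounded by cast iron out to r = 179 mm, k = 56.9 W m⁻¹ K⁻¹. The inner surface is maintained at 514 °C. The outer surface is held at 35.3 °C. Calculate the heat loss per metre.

Resistance network (inner→outer):
  R'_titanium = ln(0.0693/0.0645)/(2πk) = 0.07178/(2π·24.1) = 4.740×10^-4 m·K/W
  R'_perlite = ln(0.166/0.0693)/(2πk) = 0.8735/(2π·0.0563) = 2.469 m·K/W
  R'_cast iron = ln(0.179/0.166)/(2πk) = 0.07540/(2π·56.9) = 2.109×10^-4 m·K/W
ΣR = 4.740×10^-4 + 2.469 + 2.109×10^-4 = 2.470 m·K/W
Q' = ΔT/ΣR = (514 °C − 35.3 °C)/2.470 = 194 W/m

Q' = 194 W/m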